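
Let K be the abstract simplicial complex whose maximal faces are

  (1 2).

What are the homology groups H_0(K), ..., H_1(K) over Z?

We work with the vertex ordering 1 < 2. The simplices of K, each written with vertices in increasing order, are:

  0-simplices (2): [1], [2]
  1-simplices (1): [1,2]

so the chain groups are C_0 ≅ Z^2, C_1 ≅ Z^1.

∂_1: C_1 → C_0 is given by ∂[p,q] = [q] − [p]. For instance
  ∂[1,2] = [2] − [1].
As a 2×1 matrix over Z this has rank 1, with invariant factors (1).

Reading off H_k = ker ∂_k / im ∂_{k+1}:

  H_0: rank C_0 − rank ∂_1 = 2 − 1 = 1, and the invariant factors of ∂_1 are all 1, so H_0 ≅ Z.
  H_1: rank ker ∂_1 − rank ∂_2 = (1 − 1) − 0 = 0, and there is no ∂_2, so H_1 ≅ 0.

H_0 ≅ Z,  H_1 = 0.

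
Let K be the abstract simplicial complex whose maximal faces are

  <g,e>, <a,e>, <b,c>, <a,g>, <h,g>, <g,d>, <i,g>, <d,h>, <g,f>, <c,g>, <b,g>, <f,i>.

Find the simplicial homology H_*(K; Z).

H_0 = Z,  H_1 = Z^4.

We work with the vertex ordering a < b < c < d < e < f < g < h < i. The simplices of K, each written with vertices in increasing order, are:

  0-simplices (9): a, b, c, d, e, f, g, h, i
  1-simplices (12): ae, ag, bc, bg, cg, dg, dh, eg, fg, fi, gh, gi

giving chain groups C_0 ≅ Z^9, C_1 ≅ Z^12.

The boundary map ∂_1: C_1 → C_0 sends each edge [p,q] (with p < q) to q − p.
The 9×12 boundary matrix has rank 8 and Smith normal form diag(1,1,1,1,1,1,1,1).

From H_k ≅ ker(∂_k) / im(∂_{k+1}) we obtain:

  H_0: rank C_0 − rank ∂_1 = 9 − 8 = 1, and the invariant factors of ∂_1 are all 1, so H_0 ≅ Z.
  H_1: rank ker ∂_1 − rank ∂_2 = (12 − 8) − 0 = 4, and there is no ∂_2, so H_1 ≅ Z^4.

(K is a triangulation of a wedge of 4 circles.)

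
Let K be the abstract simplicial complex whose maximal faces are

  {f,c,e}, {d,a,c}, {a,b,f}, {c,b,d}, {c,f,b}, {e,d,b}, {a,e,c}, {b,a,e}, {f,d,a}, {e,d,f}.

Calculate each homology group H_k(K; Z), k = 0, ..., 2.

K has 6 vertices, 15 edges, 10 triangles.
rank ∂_0 = 0, rank ∂_1 = 5 ⇒ b_0 = 6 − 0 − 5 = 1; all invariant factors of ∂_1 are 1 so no torsion. So H_0 ≅ Z.
rank ∂_1 = 5, rank ∂_2 = 10 ⇒ b_1 = 15 − 5 − 10 = 0; ∂_2 has invariant factor(s) [2] giving torsion. So H_1 ≅ Z/2.
rank ∂_2 = 10, rank ∂_3 = 0 ⇒ b_2 = 10 − 10 − 0 = 0. So H_2 ≅ 0.

H_0 ≅ Z,  H_1 ≅ Z/2,  H_2 = 0.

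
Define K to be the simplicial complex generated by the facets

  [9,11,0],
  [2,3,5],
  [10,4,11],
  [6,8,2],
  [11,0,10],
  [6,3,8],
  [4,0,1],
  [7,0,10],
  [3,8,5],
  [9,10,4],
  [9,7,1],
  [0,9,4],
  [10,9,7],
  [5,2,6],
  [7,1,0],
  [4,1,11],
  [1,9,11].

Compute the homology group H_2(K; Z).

H_2 = 0.

Order the vertices as 0 < 1 < 2 < 3 < 4 < 5 < 6 < 7 < 8 < 9 < 10 < 11. Listing each simplex with vertices in this order, K has dimension 2 with simplices:

  0-simplices (12): [0], [1], [2], [3], [4], [5], [6], [7], [8], [9], [10], [11]
  1-simplices (28): (28 of them)
  2-simplices (17): (17 of them)

giving chain groups C_0 ≅ Z^12, C_1 ≅ Z^28, C_2 ≅ Z^17.

The boundary map ∂_1: C_1 → C_0 maps an edge to its endpoints' difference, ∂[p,q] = q − p. For instance
  ∂[0,4] = [4] − [0].
The resulting 12×28 matrix has rank 10, and its Smith normal form has invariant factors (1,1,1,1,1,1,1,1,1,1).

Boundary ∂_2: C_2 → C_1 acts by ∂[p,q,r] = [q,r] − [p,r] + [p,q]. For instance
  ∂[4,10,11] = [10,11] − [4,11] + [4,10],
  ∂[2,3,5] = [3,5] − [2,5] + [2,3].
This gives a 28×17 integer matrix of rank 17; reducing to Smith normal form yields diagonal entries (1,1,1,1,1,1,1,1,1,1,1,1,1,1,1,1,2).

Computing H_k = (kernel of ∂_k) / (image of ∂_{k+1}):

  H_2: rank ker ∂_2 − rank ∂_3 = (17 − 17) − 0 = 0, and there is no ∂_3, so H_2 = 0.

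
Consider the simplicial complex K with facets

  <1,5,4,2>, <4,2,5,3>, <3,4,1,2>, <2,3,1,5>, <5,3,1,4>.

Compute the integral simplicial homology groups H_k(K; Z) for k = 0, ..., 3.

H_0 ≅ Z,  H_1 = 0,  H_2 = 0,  H_3 ≅ Z.

Order the vertices as 1 < 2 < 3 < 4 < 5. Listing each simplex with vertices in this order, K has dimension 3 with simplices:

  0-simplices (5): [1], [2], [3], [4], [5]
  1-simplices (10): [1,2], [1,3], [1,4], [1,5], [2,3], [2,4], [2,5], [3,4], [3,5], [4,5]
  2-simplices (10): [1,2,3], [1,2,4], [1,2,5], [1,3,4], [1,3,5], [1,4,5], [2,3,4], [2,3,5], [2,4,5], [3,4,5]
  3-simplices (5): [1,2,3,4], [1,2,3,5], [1,2,4,5], [1,3,4,5], [2,3,4,5]

giving chain groups C_0 ≅ Z^5, C_1 ≅ Z^10, C_2 ≅ Z^10, C_3 ≅ Z^5.

Boundary ∂_1: C_1 → C_0 sends each edge [p,q] (with p < q) to q − p.
The 5×10 boundary matrix has rank 4 and Smith normal form diag(1,1,1,1).

Boundary ∂_2: C_2 → C_1 maps a triangle to the signed sum of its edges. For instance
  ∂[1,3,5] = [3,5] − [1,5] + [1,3],
  ∂[3,4,5] = [4,5] − [3,5] + [3,4].
This gives a 10×10 integer matrix of rank 6; reducing to Smith normal form yields diagonal entries (1,1,1,1,1,1).

∂_3: C_3 → C_2 sends each 3-simplex σ to the alternating sum Σ_i (−1)^i (σ with its i-th vertex removed). For instance
  ∂[2,3,4,5] = [3,4,5] − [2,4,5] + [2,3,5] − [2,3,4],
  ∂[1,2,3,5] = [2,3,5] − [1,3,5] + [1,2,5] − [1,2,3].
The 10×5 boundary matrix has rank 4 and Smith normal form diag(1,1,1,1).

Computing H_k = (kernel of ∂_k) / (image of ∂_{k+1}):

  H_0: rank C_0 − rank ∂_1 = 5 − 4 = 1, and the invariant factors of ∂_1 are all 1, so H_0 = Z.
  H_1: rank ker ∂_1 − rank ∂_2 = (10 − 4) − 6 = 0, and the invariant factors of ∂_2 are all 1, so H_1 = 0.
  H_2: rank ker ∂_2 − rank ∂_3 = (10 − 6) − 4 = 0, and the invariant factors of ∂_3 are all 1, so H_2 = 0.
  H_3: rank ker ∂_3 − rank ∂_4 = (5 − 4) − 0 = 1, and there is no ∂_4, so H_3 = Z.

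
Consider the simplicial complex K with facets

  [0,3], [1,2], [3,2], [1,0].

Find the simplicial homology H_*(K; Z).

H_0 = Z,  H_1 = Z.

Fix the vertex order 0 < 1 < 2 < 3 and write every simplex with vertices in increasing order. Then dim K = 1 and the simplices of K are:

  0-simplices (4): [0], [1], [2], [3]
  1-simplices (4): [0,1], [0,3], [1,2], [2,3]

Hence C_0 ≅ Z^4, C_1 ≅ Z^4.

∂_1: C_1 → C_0 maps an edge to its endpoints' difference, ∂[p,q] = q − p.
The 4×4 boundary matrix has rank 3 and Smith normal form diag(1,1,1).

From H_k ≅ ker(∂_k) / im(∂_{k+1}) we obtain:

  H_0: rank C_0 − rank ∂_1 = 4 − 3 = 1, and the invariant factors of ∂_1 are all 1, so H_0 ≅ Z.
  H_1: rank ker ∂_1 − rank ∂_2 = (4 − 3) − 0 = 1, and there is no ∂_2, so H_1 ≅ Z.

As a check, the Euler characteristic is 4 − 4 = 0, which agrees with 1 − 1 = 0.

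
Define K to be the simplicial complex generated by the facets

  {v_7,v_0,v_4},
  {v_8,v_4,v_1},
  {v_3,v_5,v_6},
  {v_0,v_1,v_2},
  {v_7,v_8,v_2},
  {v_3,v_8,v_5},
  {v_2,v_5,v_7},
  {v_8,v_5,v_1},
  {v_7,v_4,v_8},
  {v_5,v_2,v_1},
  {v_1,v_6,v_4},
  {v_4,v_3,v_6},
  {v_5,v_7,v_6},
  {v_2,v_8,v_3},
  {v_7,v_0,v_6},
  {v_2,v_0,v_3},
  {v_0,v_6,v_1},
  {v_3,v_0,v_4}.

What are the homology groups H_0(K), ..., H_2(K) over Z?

H_0 = Z,  H_1 = Z ⊕ Z/2,  H_2 = 0.

Take the total order v_0 < v_1 < v_2 < v_3 < v_4 < v_5 < v_6 < v_7 < v_8 on the vertex set. Then K (dimension 2) consists of the simplices:

  0-simplices (9): [v_0], [v_1], [v_2], [v_3], [v_4], [v_5], [v_6], [v_7], [v_8]
  1-simplices (27): (27 of them)
  2-simplices (18): (18 of them)

Hence C_0 ≅ Z^9, C_1 ≅ Z^27, C_2 ≅ Z^18.

The boundary map ∂_1: C_1 → C_0 is given by ∂[p,q] = [q] − [p].
The resulting 9×27 matrix has rank 8, and its Smith normal form has invariant factors (1,1,1,1,1,1,1,1).

∂_2: C_2 → C_1 sends each 2-simplex [p,q,r] to [q,r] − [p,r] + [p,q]. For instance
  ∂[v_2,v_3,v_8] = [v_3,v_8] − [v_2,v_8] + [v_2,v_3],
  ∂[v_1,v_4,v_8] = [v_4,v_8] − [v_1,v_8] + [v_1,v_4].
The 27×18 boundary matrix has rank 18 and Smith normal form diag(1,1,1,1,1,1,1,1,1,1,1,1,1,1,1,1,1,2).

From H_k ≅ ker(∂_k) / im(∂_{k+1}) we obtain:

  H_0: rank C_0 − rank ∂_1 = 9 − 8 = 1, and the invariant factors of ∂_1 are all 1, so H_0 = Z.
  H_1: rank ker ∂_1 − rank ∂_2 = (27 − 8) − 18 = 1, and ∂_2 has invariant factor 2 > 1, so H_1 = Z ⊕ Z/2.
  H_2: rank ker ∂_2 − rank ∂_3 = (18 − 18) − 0 = 0, and there is no ∂_3, so H_2 = 0.

(K is a triangulation of the Klein bottle.)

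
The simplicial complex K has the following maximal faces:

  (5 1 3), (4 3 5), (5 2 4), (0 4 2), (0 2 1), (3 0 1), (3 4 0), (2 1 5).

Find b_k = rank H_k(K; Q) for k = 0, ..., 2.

b_0 = 1, b_1 = 0, b_2 = 1.

Order the vertices as 0 < 1 < 2 < 3 < 4 < 5. Listing each simplex with vertices in this order, K has dimension 2 with simplices:

  0-simplices (6): [0], [1], [2], [3], [4], [5]
  1-simplices (12): [0,1], [0,2], [0,3], [0,4], [1,2], [1,3], [1,5], [2,4], [2,5], [3,4], [3,5], [4,5]
  2-simplices (8): [0,1,2], [0,1,3], [0,2,4], [0,3,4], [1,2,5], [1,3,5], [2,4,5], [3,4,5]

so the chain groups are C_0 ≅ Z^6, C_1 ≅ Z^12, C_2 ≅ Z^8.

∂_1: C_1 → C_0 maps an edge to its endpoints' difference, ∂[p,q] = q − p.
This gives a 6×12 integer matrix of rank 5; reducing to Smith normal form yields diagonal entries (1,1,1,1,1).

The boundary map ∂_2: C_2 → C_1 maps a triangle to the signed sum of its edges. For instance
  ∂[0,3,4] = [3,4] − [0,4] + [0,3],
  ∂[2,4,5] = [4,5] − [2,5] + [2,4].
The 12×8 boundary matrix has rank 7 and Smith normal form diag(1,1,1,1,1,1,1).

Now H_k = ker ∂_k / im ∂_{k+1}, so:

  H_0: rank C_0 − rank ∂_1 = 6 − 5 = 1, and the invariant factors of ∂_1 are all 1, so H_0 = Z.
  H_1: rank ker ∂_1 − rank ∂_2 = (12 − 5) − 7 = 0, and the invariant factors of ∂_2 are all 1, so H_1 = 0.
  H_2: rank ker ∂_2 − rank ∂_3 = (8 − 7) − 0 = 1, and there is no ∂_3, so H_2 = Z.

Hence the Betti numbers are b_0 = 1, b_1 = 0, b_2 = 1.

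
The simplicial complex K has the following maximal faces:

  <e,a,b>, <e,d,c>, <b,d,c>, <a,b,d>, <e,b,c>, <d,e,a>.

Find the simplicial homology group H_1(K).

H_1 ≅ 0.

We work with the vertex ordering a < b < c < d < e. The simplices of K, each written with vertices in increasing order, are:

  0-simplices (5): a, b, c, d, e
  1-simplices (9): ab, ad, ae, bc, bd, be, cd, ce, de
  2-simplices (6): abd, abe, ade, bcd, bce, cde

giving chain groups C_0 ≅ Z^5, C_1 ≅ Z^9, C_2 ≅ Z^6.

Boundary ∂_1: C_1 → C_0 sends each edge [p,q] (with p < q) to q − p. For instance
  ∂bd = d − b.
The resulting 5×9 matrix has rank 4, and its Smith normal form has invariant factors (1,1,1,1).

The boundary map ∂_2: C_2 → C_1 acts by ∂[p,q,r] = [q,r] − [p,r] + [p,q]. For instance
  ∂abd = bd − ad + ab,
  ∂bce = ce − be + bc.
This gives a 9×6 integer matrix of rank 5; reducing to Smith normal form yields diagonal entries (1,1,1,1,1).

Computing H_k = (kernel of ∂_k) / (image of ∂_{k+1}):

  H_1: rank ker ∂_1 − rank ∂_2 = (9 − 4) − 5 = 0, and the invariant factors of ∂_2 are all 1, so H_1 ≅ 0.

(K is a triangulation of the 2-sphere S^2.)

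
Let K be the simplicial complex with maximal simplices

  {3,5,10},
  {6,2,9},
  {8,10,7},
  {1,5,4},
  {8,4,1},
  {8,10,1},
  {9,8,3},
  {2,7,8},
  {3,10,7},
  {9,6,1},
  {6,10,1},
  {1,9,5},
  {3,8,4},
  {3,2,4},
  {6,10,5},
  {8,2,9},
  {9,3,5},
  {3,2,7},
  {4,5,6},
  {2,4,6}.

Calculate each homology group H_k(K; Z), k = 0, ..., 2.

Order the vertices as 1 < 2 < 3 < 4 < 5 < 6 < 7 < 8 < 9 < 10. Listing each simplex with vertices in this order, K has dimension 2 with simplices:

  0-simplices (10): [1], [2], [3], [4], [5], [6], [7], [8], [9], [10]
  1-simplices (30): (30 of them)
  2-simplices (20): (20 of them)

Hence C_0 ≅ Z^10, C_1 ≅ Z^30, C_2 ≅ Z^20.

Boundary ∂_1: C_1 → C_0 maps an edge to its endpoints' difference, ∂[p,q] = q − p. For instance
  ∂[5,9] = [9] − [5].
The 10×30 boundary matrix has rank 9 and Smith normal form diag(1,1,1,1,1,1,1,1,1).

The boundary map ∂_2: C_2 → C_1 sends each 2-simplex [p,q,r] to [q,r] − [p,r] + [p,q]. For instance
  ∂[5,6,10] = [6,10] − [5,10] + [5,6],
  ∂[3,7,10] = [7,10] − [3,10] + [3,7].
The resulting 30×20 matrix has rank 20, and its Smith normal form has invariant factors (1,1,1,1,1,1,1,1,1,1,1,1,1,1,1,1,1,1,1,2).

Computing H_k = (kernel of ∂_k) / (image of ∂_{k+1}):

  H_0: rank C_0 − rank ∂_1 = 10 − 9 = 1, and the invariant factors of ∂_1 are all 1, so H_0 = Z.
  H_1: rank ker ∂_1 − rank ∂_2 = (30 − 9) − 20 = 1, and ∂_2 has invariant factor 2 > 1, so H_1 = Z ⊕ Z/2.
  H_2: rank ker ∂_2 − rank ∂_3 = (20 − 20) − 0 = 0, and there is no ∂_3, so H_2 = 0.

As a check, the Euler characteristic is 10 − 30 + 20 = 0, which agrees with 1 − 1 + 0 = 0.

H_0 = Z,  H_1 = Z ⊕ Z/2,  H_2 = 0.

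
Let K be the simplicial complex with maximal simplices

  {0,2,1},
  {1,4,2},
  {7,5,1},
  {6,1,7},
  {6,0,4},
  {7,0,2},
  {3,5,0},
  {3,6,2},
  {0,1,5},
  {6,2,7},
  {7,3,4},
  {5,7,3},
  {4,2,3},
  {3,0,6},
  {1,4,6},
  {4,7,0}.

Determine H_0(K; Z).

Order the vertices as 0 < 1 < 2 < 3 < 4 < 5 < 6 < 7. Listing each simplex with vertices in this order, K has dimension 2 with simplices:

  0-simplices (8): [0], [1], [2], [3], [4], [5], [6], [7]
  1-simplices (24): (24 of them)
  2-simplices (16): [0,1,2], [0,1,5], [0,2,7], [0,3,5], [0,3,6], [0,4,6], [0,4,7], [1,2,4], [1,4,6], [1,5,7], [1,6,7], [2,3,4], [2,3,6], [2,6,7], [3,4,7], [3,5,7]

Hence C_0 ≅ Z^8, C_1 ≅ Z^24, C_2 ≅ Z^16.

The boundary map ∂_1: C_1 → C_0 is given by ∂[p,q] = [q] − [p]. For instance
  ∂[3,5] = [5] − [3].
As a 8×24 matrix over Z this has rank 7, with invariant factors (1,1,1,1,1,1,1).

Boundary ∂_2: C_2 → C_1 sends each 2-simplex [p,q,r] to [q,r] − [p,r] + [p,q]. For instance
  ∂[2,3,6] = [3,6] − [2,6] + [2,3],
  ∂[0,3,6] = [3,6] − [0,6] + [0,3].
The resulting 24×16 matrix has rank 15, and its Smith normal form has invariant factors (1,1,1,1,1,1,1,1,1,1,1,1,1,1,1).

Now H_k = ker ∂_k / im ∂_{k+1}, so:

  H_0: rank C_0 − rank ∂_1 = 8 − 7 = 1, and the invariant factors of ∂_1 are all 1, so H_0 ≅ Z.

H_0 = Z.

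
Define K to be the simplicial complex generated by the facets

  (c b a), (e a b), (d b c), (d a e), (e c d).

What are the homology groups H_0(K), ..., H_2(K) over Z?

H_0 ≅ Z,  H_1 ≅ Z,  H_2 = 0.

Fix the vertex order a < b < c < d < e and write every simplex with vertices in increasing order. Then dim K = 2 and the simplices of K are:

  0-simplices (5): a, b, c, d, e
  1-simplices (10): ab, ac, ad, ae, bc, bd, be, cd, ce, de
  2-simplices (5): abc, abe, ade, bcd, cde

giving chain groups C_0 ≅ Z^5, C_1 ≅ Z^10, C_2 ≅ Z^5.

The boundary map ∂_1: C_1 → C_0 maps an edge to its endpoints' difference, ∂[p,q] = q − p.
As a 5×10 matrix over Z this has rank 4, with invariant factors (1,1,1,1).

The boundary map ∂_2: C_2 → C_1 maps a triangle to the signed sum of its edges. For instance
  ∂cde = de − ce + cd,
  ∂abe = be − ae + ab.
The 10×5 boundary matrix has rank 5 and Smith normal form diag(1,1,1,1,1).

Reading off H_k = ker ∂_k / im ∂_{k+1}:

  H_0: rank C_0 − rank ∂_1 = 5 − 4 = 1, and the invariant factors of ∂_1 are all 1, so H_0 ≅ Z.
  H_1: rank ker ∂_1 − rank ∂_2 = (10 − 4) − 5 = 1, and the invariant factors of ∂_2 are all 1, so H_1 ≅ Z.
  H_2: rank ker ∂_2 − rank ∂_3 = (5 − 5) − 0 = 0, and there is no ∂_3, so H_2 ≅ 0.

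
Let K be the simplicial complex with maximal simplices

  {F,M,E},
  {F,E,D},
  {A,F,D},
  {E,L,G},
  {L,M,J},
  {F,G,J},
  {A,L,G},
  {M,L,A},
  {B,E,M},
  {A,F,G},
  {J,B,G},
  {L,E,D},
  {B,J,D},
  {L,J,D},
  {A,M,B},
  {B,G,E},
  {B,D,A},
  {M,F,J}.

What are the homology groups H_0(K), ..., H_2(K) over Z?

H_0 ≅ Z,  H_1 ≅ Z^2,  H_2 ≅ Z.

Order the vertices as A < B < D < E < F < G < J < L < M. Listing each simplex with vertices in this order, K has dimension 2 with simplices:

  0-simplices (9): A, B, D, E, F, G, J, L, M
  1-simplices (27): AB, AD, AF, AG, AL, AM, BD, BE, BG, BJ, BM, DE, DF, DJ, DL, EF, EG, EL, EM, FG, FJ, FM, GJ, GL, JL, JM, LM
  2-simplices (18): ABD, ABM, ADF, AFG, AGL, ALM, BDJ, BEG, BEM, BGJ, DEF, DEL, DJL, EFM, EGL, FGJ, FJM, JLM

giving chain groups C_0 ≅ Z^9, C_1 ≅ Z^27, C_2 ≅ Z^18.

Boundary ∂_1: C_1 → C_0 sends each edge [p,q] (with p < q) to q − p.
As a 9×27 matrix over Z this has rank 8, with invariant factors (1,1,1,1,1,1,1,1).

Boundary ∂_2: C_2 → C_1 sends each 2-simplex [p,q,r] to [q,r] − [p,r] + [p,q]. For instance
  ∂DJL = JL − DL + DJ,
  ∂BEM = EM − BM + BE.
As a 27×18 matrix over Z this has rank 17, with invariant factors (1,1,1,1,1,1,1,1,1,1,1,1,1,1,1,1,1).

Reading off H_k = ker ∂_k / im ∂_{k+1}:

  H_0: rank C_0 − rank ∂_1 = 9 − 8 = 1, and the invariant factors of ∂_1 are all 1, so H_0 = Z.
  H_1: rank ker ∂_1 − rank ∂_2 = (27 − 8) − 17 = 2, and the invariant factors of ∂_2 are all 1, so H_1 = Z^2.
  H_2: rank ker ∂_2 − rank ∂_3 = (18 − 17) − 0 = 1, and there is no ∂_3, so H_2 = Z.

As a check, the Euler characteristic is 9 − 27 + 18 = 0, which agrees with 1 − 2 + 1 = 0.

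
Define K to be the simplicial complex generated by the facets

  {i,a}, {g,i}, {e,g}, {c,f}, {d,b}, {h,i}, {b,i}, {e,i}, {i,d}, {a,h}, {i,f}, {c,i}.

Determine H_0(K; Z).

H_0 = Z.

Order the vertices as a < b < c < d < e < f < g < h < i. Listing each simplex with vertices in this order, K has dimension 1 with simplices:

  0-simplices (9): a, b, c, d, e, f, g, h, i
  1-simplices (12): ah, ai, bd, bi, cf, ci, di, eg, ei, fi, gi, hi

so the chain groups are C_0 ≅ Z^9, C_1 ≅ Z^12.

∂_1: C_1 → C_0 maps an edge to its endpoints' difference, ∂[p,q] = q − p. For instance
  ∂eg = g − e.
As a 9×12 matrix over Z this has rank 8, with invariant factors (1,1,1,1,1,1,1,1).

Computing H_k = (kernel of ∂_k) / (image of ∂_{k+1}):

  H_0: rank C_0 − rank ∂_1 = 9 − 8 = 1, and the invariant factors of ∂_1 are all 1, so H_0 = Z.

(K is a triangulation of a wedge of 4 circles.)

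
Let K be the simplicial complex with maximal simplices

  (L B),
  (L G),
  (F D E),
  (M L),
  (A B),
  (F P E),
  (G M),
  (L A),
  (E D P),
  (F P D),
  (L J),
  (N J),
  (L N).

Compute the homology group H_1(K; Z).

H_1 = Z^3.

K has 11 vertices, 15 edges, 4 triangles.
rank ∂_1 = 9, rank ∂_2 = 3 ⇒ b_1 = 15 − 9 − 3 = 3; all invariant factors of ∂_2 are 1 so no torsion. So H_1 = Z^3.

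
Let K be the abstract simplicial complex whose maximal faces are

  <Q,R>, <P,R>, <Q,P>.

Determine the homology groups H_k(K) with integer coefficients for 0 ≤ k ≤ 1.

H_0 = Z,  H_1 = Z.

Fix the vertex order P < Q < R and write every simplex with vertices in increasing order. Then dim K = 1 and the simplices of K are:

  0-simplices (3): P, Q, R
  1-simplices (3): PQ, PR, QR

Hence C_0 ≅ Z^3, C_1 ≅ Z^3.

The boundary map ∂_1: C_1 → C_0 sends each edge [p,q] (with p < q) to q − p.
The resulting 3×3 matrix has rank 2, and its Smith normal form has invariant factors (1,1).

From H_k ≅ ker(∂_k) / im(∂_{k+1}) we obtain:

  H_0: rank C_0 − rank ∂_1 = 3 − 2 = 1, and the invariant factors of ∂_1 are all 1, so H_0 ≅ Z.
  H_1: rank ker ∂_1 − rank ∂_2 = (3 − 2) − 0 = 1, and there is no ∂_2, so H_1 ≅ Z.

As a check, the Euler characteristic is 3 − 3 = 0, which agrees with 1 − 1 = 0.
(K is a triangulation of the circle S^1.)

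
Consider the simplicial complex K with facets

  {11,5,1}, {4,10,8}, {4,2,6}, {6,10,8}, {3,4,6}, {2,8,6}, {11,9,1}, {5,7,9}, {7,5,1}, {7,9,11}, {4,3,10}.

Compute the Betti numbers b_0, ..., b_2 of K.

Order the vertices as 1 < 2 < 3 < 4 < 5 < 6 < 7 < 8 < 9 < 10 < 11. Listing each simplex with vertices in this order, K has dimension 2 with simplices:

  0-simplices (11): [1], [2], [3], [4], [5], [6], [7], [8], [9], [10], [11]
  1-simplices (22): [1,5], [1,7], [1,9], [1,11], [2,4], [2,6], [2,8], [3,4], [3,6], [3,10], [4,6], [4,8], [4,10], [5,7], [5,9], [5,11], [6,8], [6,10], [7,9], [7,11], [8,10], [9,11]
  2-simplices (11): [1,5,7], [1,5,11], [1,9,11], [2,4,6], [2,6,8], [3,4,6], [3,4,10], [4,8,10], [5,7,9], [6,8,10], [7,9,11]

Hence C_0 ≅ Z^11, C_1 ≅ Z^22, C_2 ≅ Z^11.

The boundary map ∂_1: C_1 → C_0 is given by ∂[p,q] = [q] − [p]. For instance
  ∂[7,11] = [11] − [7].
The 11×22 boundary matrix has rank 9 and Smith normal form diag(1,1,1,1,1,1,1,1,1).

∂_2: C_2 → C_1 sends each 2-simplex [p,q,r] to [q,r] − [p,r] + [p,q]. For instance
  ∂[1,5,7] = [5,7] − [1,7] + [1,5],
  ∂[1,5,11] = [5,11] − [1,11] + [1,5].
This gives a 22×11 integer matrix of rank 11; reducing to Smith normal form yields diagonal entries (1,1,1,1,1,1,1,1,1,1,1).

From H_k ≅ ker(∂_k) / im(∂_{k+1}) we obtain:

  H_0: rank C_0 − rank ∂_1 = 11 − 9 = 2, and the invariant factors of ∂_1 are all 1, so H_0 ≅ Z^2.
  H_1: rank ker ∂_1 − rank ∂_2 = (22 − 9) − 11 = 2, and the invariant factors of ∂_2 are all 1, so H_1 ≅ Z^2.
  H_2: rank ker ∂_2 − rank ∂_3 = (11 − 11) − 0 = 0, and there is no ∂_3, so H_2 ≅ 0.

Hence the Betti numbers are b_0 = 2, b_1 = 2, b_2 = 0.

b_0 = 2, b_1 = 2, b_2 = 0.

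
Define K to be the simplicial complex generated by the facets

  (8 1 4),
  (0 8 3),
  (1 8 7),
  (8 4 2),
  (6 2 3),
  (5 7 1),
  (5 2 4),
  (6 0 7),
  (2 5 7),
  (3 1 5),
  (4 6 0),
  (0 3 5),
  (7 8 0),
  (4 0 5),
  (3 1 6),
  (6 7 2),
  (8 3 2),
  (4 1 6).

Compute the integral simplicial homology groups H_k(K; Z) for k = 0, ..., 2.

H_0 = Z,  H_1 = Z^2,  H_2 = Z.

We work with the vertex ordering 0 < 1 < 2 < 3 < 4 < 5 < 6 < 7 < 8. The simplices of K, each written with vertices in increasing order, are:

  0-simplices (9): [0], [1], [2], [3], [4], [5], [6], [7], [8]
  1-simplices (27): (27 of them)
  2-simplices (18): [0,3,5], [0,3,8], [0,4,5], [0,4,6], [0,6,7], [0,7,8], [1,3,5], [1,3,6], [1,4,6], [1,4,8], [1,5,7], [1,7,8], [2,3,6], [2,3,8], [2,4,5], [2,4,8], [2,5,7], [2,6,7]

Hence C_0 ≅ Z^9, C_1 ≅ Z^27, C_2 ≅ Z^18.

Boundary ∂_1: C_1 → C_0 sends each edge [p,q] (with p < q) to q − p. For instance
  ∂[2,5] = [5] − [2].
As a 9×27 matrix over Z this has rank 8, with invariant factors (1,1,1,1,1,1,1,1).

The boundary map ∂_2: C_2 → C_1 maps a triangle to the signed sum of its edges. For instance
  ∂[2,4,8] = [4,8] − [2,8] + [2,4],
  ∂[2,3,6] = [3,6] − [2,6] + [2,3].
This gives a 27×18 integer matrix of rank 17; reducing to Smith normal form yields diagonal entries (1,1,1,1,1,1,1,1,1,1,1,1,1,1,1,1,1).

Now H_k = ker ∂_k / im ∂_{k+1}, so:

  H_0: rank C_0 − rank ∂_1 = 9 − 8 = 1, and the invariant factors of ∂_1 are all 1, so H_0 = Z.
  H_1: rank ker ∂_1 − rank ∂_2 = (27 − 8) − 17 = 2, and the invariant factors of ∂_2 are all 1, so H_1 = Z^2.
  H_2: rank ker ∂_2 − rank ∂_3 = (18 − 17) − 0 = 1, and there is no ∂_3, so H_2 = Z.

As a check, the Euler characteristic is 9 − 27 + 18 = 0, which agrees with 1 − 2 + 1 = 0.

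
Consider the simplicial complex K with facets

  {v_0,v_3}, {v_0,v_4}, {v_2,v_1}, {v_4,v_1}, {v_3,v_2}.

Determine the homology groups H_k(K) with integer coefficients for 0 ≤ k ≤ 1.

H_0 ≅ Z,  H_1 ≅ Z.

Take the total order v_0 < v_1 < v_2 < v_3 < v_4 on the vertex set. Then K (dimension 1) consists of the simplices:

  0-simplices (5): [v_0], [v_1], [v_2], [v_3], [v_4]
  1-simplices (5): [v_0,v_3], [v_0,v_4], [v_1,v_2], [v_1,v_4], [v_2,v_3]

so the chain groups are C_0 ≅ Z^5, C_1 ≅ Z^5.

Boundary ∂_1: C_1 → C_0 sends each edge [p,q] (with p < q) to q − p. For instance
  ∂[v_1,v_2] = [v_2] − [v_1].
The resulting 5×5 matrix has rank 4, and its Smith normal form has invariant factors (1,1,1,1).

From H_k ≅ ker(∂_k) / im(∂_{k+1}) we obtain:

  H_0: rank C_0 − rank ∂_1 = 5 − 4 = 1, and the invariant factors of ∂_1 are all 1, so H_0 ≅ Z.
  H_1: rank ker ∂_1 − rank ∂_2 = (5 − 4) − 0 = 1, and there is no ∂_2, so H_1 ≅ Z.

As a check, the Euler characteristic is 5 − 5 = 0, which agrees with 1 − 1 = 0.
(K is a triangulation of the circle S^1.)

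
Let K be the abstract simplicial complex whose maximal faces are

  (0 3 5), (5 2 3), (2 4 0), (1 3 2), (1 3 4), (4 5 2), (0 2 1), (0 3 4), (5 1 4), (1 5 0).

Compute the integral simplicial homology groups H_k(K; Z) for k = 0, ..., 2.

H_0 = Z,  H_1 = Z/2Z,  H_2 = 0.

Take the total order 0 < 1 < 2 < 3 < 4 < 5 on the vertex set. Then K (dimension 2) consists of the simplices:

  0-simplices (6): [0], [1], [2], [3], [4], [5]
  1-simplices (15): [0,1], [0,2], [0,3], [0,4], [0,5], [1,2], [1,3], [1,4], [1,5], [2,3], [2,4], [2,5], [3,4], [3,5], [4,5]
  2-simplices (10): [0,1,2], [0,1,5], [0,2,4], [0,3,4], [0,3,5], [1,2,3], [1,3,4], [1,4,5], [2,3,5], [2,4,5]

Hence C_0 ≅ Z^6, C_1 ≅ Z^15, C_2 ≅ Z^10.

∂_1: C_1 → C_0 sends each edge [p,q] (with p < q) to q − p. For instance
  ∂[0,2] = [2] − [0].
As a 6×15 matrix over Z this has rank 5, with invariant factors (1,1,1,1,1).

∂_2: C_2 → C_1 sends each 2-simplex [p,q,r] to [q,r] − [p,r] + [p,q]. For instance
  ∂[2,3,5] = [3,5] − [2,5] + [2,3],
  ∂[2,4,5] = [4,5] − [2,5] + [2,4].
The resulting 15×10 matrix has rank 10, and its Smith normal form has invariant factors (1,1,1,1,1,1,1,1,1,2).

Computing H_k = (kernel of ∂_k) / (image of ∂_{k+1}):

  H_0: rank C_0 − rank ∂_1 = 6 − 5 = 1, and the invariant factors of ∂_1 are all 1, so H_0 = Z.
  H_1: rank ker ∂_1 − rank ∂_2 = (15 − 5) − 10 = 0, and ∂_2 has invariant factor 2 > 1, so H_1 = Z/2Z.
  H_2: rank ker ∂_2 − rank ∂_3 = (10 − 10) − 0 = 0, and there is no ∂_3, so H_2 = 0.

As a check, the Euler characteristic is 6 − 15 + 10 = 1, which agrees with 1 − 0 + 0 = 1.
(K is a triangulation of the real projective plane RP^2.)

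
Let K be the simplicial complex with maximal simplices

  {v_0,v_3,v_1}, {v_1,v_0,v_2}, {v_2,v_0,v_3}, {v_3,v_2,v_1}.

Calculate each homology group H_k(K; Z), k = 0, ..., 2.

H_0 = Z,  H_1 = 0,  H_2 = Z.

We work with the vertex ordering v_0 < v_1 < v_2 < v_3. The simplices of K, each written with vertices in increasing order, are:

  0-simplices (4): [v_0], [v_1], [v_2], [v_3]
  1-simplices (6): [v_0,v_1], [v_0,v_2], [v_0,v_3], [v_1,v_2], [v_1,v_3], [v_2,v_3]
  2-simplices (4): [v_0,v_1,v_2], [v_0,v_1,v_3], [v_0,v_2,v_3], [v_1,v_2,v_3]

Hence C_0 ≅ Z^4, C_1 ≅ Z^6, C_2 ≅ Z^4.

Boundary ∂_1: C_1 → C_0 maps an edge to its endpoints' difference, ∂[p,q] = q − p. For instance
  ∂[v_0,v_3] = [v_3] − [v_0].
This gives a 4×6 integer matrix of rank 3; reducing to Smith normal form yields diagonal entries (1,1,1).

The boundary map ∂_2: C_2 → C_1 maps a triangle to the signed sum of its edges. For instance
  ∂[v_1,v_2,v_3] = [v_2,v_3] − [v_1,v_3] + [v_1,v_2],
  ∂[v_0,v_1,v_3] = [v_1,v_3] − [v_0,v_3] + [v_0,v_1].
This gives a 6×4 integer matrix of rank 3; reducing to Smith normal form yields diagonal entries (1,1,1).

Reading off H_k = ker ∂_k / im ∂_{k+1}:

  H_0: rank C_0 − rank ∂_1 = 4 − 3 = 1, and the invariant factors of ∂_1 are all 1, so H_0 = Z.
  H_1: rank ker ∂_1 − rank ∂_2 = (6 − 3) − 3 = 0, and the invariant factors of ∂_2 are all 1, so H_1 = 0.
  H_2: rank ker ∂_2 − rank ∂_3 = (4 − 3) − 0 = 1, and there is no ∂_3, so H_2 = Z.

(K is a triangulation of the 2-sphere S^2.)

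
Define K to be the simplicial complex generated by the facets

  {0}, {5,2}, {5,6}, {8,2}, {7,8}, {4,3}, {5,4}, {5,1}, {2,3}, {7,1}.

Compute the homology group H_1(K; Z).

Take the total order 0 < 1 < 2 < 3 < 4 < 5 < 6 < 7 < 8 on the vertex set. Then K (dimension 1) consists of the simplices:

  0-simplices (9): [0], [1], [2], [3], [4], [5], [6], [7], [8]
  1-simplices (9): [1,5], [1,7], [2,3], [2,5], [2,8], [3,4], [4,5], [5,6], [7,8]

so the chain groups are C_0 ≅ Z^9, C_1 ≅ Z^9.

∂_1: C_1 → C_0 is given by ∂[p,q] = [q] − [p]. For instance
  ∂[4,5] = [5] − [4].
As a 9×9 matrix over Z this has rank 7, with invariant factors (1,1,1,1,1,1,1).

Computing H_k = (kernel of ∂_k) / (image of ∂_{k+1}):

  H_1: rank ker ∂_1 − rank ∂_2 = (9 − 7) − 0 = 2, and there is no ∂_2, so H_1 = Z^2.

H_1 ≅ Z^2.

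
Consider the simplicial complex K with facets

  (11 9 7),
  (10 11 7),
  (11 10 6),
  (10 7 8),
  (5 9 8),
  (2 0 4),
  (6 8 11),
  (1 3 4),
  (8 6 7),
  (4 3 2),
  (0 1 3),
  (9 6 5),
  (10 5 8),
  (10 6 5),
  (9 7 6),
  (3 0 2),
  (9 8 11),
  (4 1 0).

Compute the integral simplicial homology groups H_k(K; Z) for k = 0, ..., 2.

H_0 ≅ Z^2,  H_1 ≅ Z/2,  H_2 ≅ Z.

Order the vertices as 0 < 1 < 2 < 3 < 4 < 5 < 6 < 7 < 8 < 9 < 10 < 11. Listing each simplex with vertices in this order, K has dimension 2 with simplices:

  0-simplices (12): [0], [1], [2], [3], [4], [5], [6], [7], [8], [9], [10], [11]
  1-simplices (27): (27 of them)
  2-simplices (18): (18 of them)

so the chain groups are C_0 ≅ Z^12, C_1 ≅ Z^27, C_2 ≅ Z^18.

The boundary map ∂_1: C_1 → C_0 maps an edge to its endpoints' difference, ∂[p,q] = q − p.
As a 12×27 matrix over Z this has rank 10, with invariant factors (1,1,1,1,1,1,1,1,1,1).

∂_2: C_2 → C_1 sends each 2-simplex [p,q,r] to [q,r] − [p,r] + [p,q]. For instance
  ∂[2,3,4] = [3,4] − [2,4] + [2,3],
  ∂[5,6,9] = [6,9] − [5,9] + [5,6].
This gives a 27×18 integer matrix of rank 17; reducing to Smith normal form yields diagonal entries (1,1,1,1,1,1,1,1,1,1,1,1,1,1,1,1,2).

Now H_k = ker ∂_k / im ∂_{k+1}, so:

  H_0: rank C_0 − rank ∂_1 = 12 − 10 = 2, and the invariant factors of ∂_1 are all 1, so H_0 = Z^2.
  H_1: rank ker ∂_1 − rank ∂_2 = (27 − 10) − 17 = 0, and ∂_2 has invariant factor 2 > 1, so H_1 = Z/2.
  H_2: rank ker ∂_2 − rank ∂_3 = (18 − 17) − 0 = 1, and there is no ∂_3, so H_2 = Z.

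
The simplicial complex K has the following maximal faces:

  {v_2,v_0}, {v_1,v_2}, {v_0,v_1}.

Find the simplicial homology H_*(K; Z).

Order the vertices as v_0 < v_1 < v_2. Listing each simplex with vertices in this order, K has dimension 1 with simplices:

  0-simplices (3): [v_0], [v_1], [v_2]
  1-simplices (3): [v_0,v_1], [v_0,v_2], [v_1,v_2]

giving chain groups C_0 ≅ Z^3, C_1 ≅ Z^3.

The boundary map ∂_1: C_1 → C_0 sends each edge [p,q] (with p < q) to q − p.
This gives a 3×3 integer matrix of rank 2; reducing to Smith normal form yields diagonal entries (1,1).

Reading off H_k = ker ∂_k / im ∂_{k+1}:

  H_0: rank C_0 − rank ∂_1 = 3 − 2 = 1, and the invariant factors of ∂_1 are all 1, so H_0 = Z.
  H_1: rank ker ∂_1 − rank ∂_2 = (3 − 2) − 0 = 1, and there is no ∂_2, so H_1 = Z.

As a check, the Euler characteristic is 3 − 3 = 0, which agrees with 1 − 1 = 0.
(K is a triangulation of the circle S^1.)

H_0 ≅ Z,  H_1 ≅ Z.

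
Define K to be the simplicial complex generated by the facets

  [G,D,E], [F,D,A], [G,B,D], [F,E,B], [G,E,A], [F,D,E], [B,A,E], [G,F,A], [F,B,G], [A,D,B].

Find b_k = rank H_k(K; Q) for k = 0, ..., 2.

b_0 = 1, b_1 = 0, b_2 = 0.

Take the total order A < B < D < E < F < G on the vertex set. Then K (dimension 2) consists of the simplices:

  0-simplices (6): A, B, D, E, F, G
  1-simplices (15): AB, AD, AE, AF, AG, BD, BE, BF, BG, DE, DF, DG, EF, EG, FG
  2-simplices (10): ABD, ABE, ADF, AEG, AFG, BDG, BEF, BFG, DEF, DEG

so the chain groups are C_0 ≅ Z^6, C_1 ≅ Z^15, C_2 ≅ Z^10.

Boundary ∂_1: C_1 → C_0 maps an edge to its endpoints' difference, ∂[p,q] = q − p. For instance
  ∂BE = E − B.
The resulting 6×15 matrix has rank 5, and its Smith normal form has invariant factors (1,1,1,1,1).

∂_2: C_2 → C_1 sends each 2-simplex [p,q,r] to [q,r] − [p,r] + [p,q]. For instance
  ∂BDG = DG − BG + BD,
  ∂ADF = DF − AF + AD.
The resulting 15×10 matrix has rank 10, and its Smith normal form has invariant factors (1,1,1,1,1,1,1,1,1,2).

Now H_k = ker ∂_k / im ∂_{k+1}, so:

  H_0: rank C_0 − rank ∂_1 = 6 − 5 = 1, and the invariant factors of ∂_1 are all 1, so H_0 = Z.
  H_1: rank ker ∂_1 − rank ∂_2 = (15 − 5) − 10 = 0, and ∂_2 has invariant factor 2 > 1, so H_1 = Z/2Z.
  H_2: rank ker ∂_2 − rank ∂_3 = (10 − 10) − 0 = 0, and there is no ∂_3, so H_2 = 0.

As a check, the Euler characteristic is 6 − 15 + 10 = 1, which agrees with 1 − 0 + 0 = 1.

Hence the Betti numbers are b_0 = 1, b_1 = 0, b_2 = 0.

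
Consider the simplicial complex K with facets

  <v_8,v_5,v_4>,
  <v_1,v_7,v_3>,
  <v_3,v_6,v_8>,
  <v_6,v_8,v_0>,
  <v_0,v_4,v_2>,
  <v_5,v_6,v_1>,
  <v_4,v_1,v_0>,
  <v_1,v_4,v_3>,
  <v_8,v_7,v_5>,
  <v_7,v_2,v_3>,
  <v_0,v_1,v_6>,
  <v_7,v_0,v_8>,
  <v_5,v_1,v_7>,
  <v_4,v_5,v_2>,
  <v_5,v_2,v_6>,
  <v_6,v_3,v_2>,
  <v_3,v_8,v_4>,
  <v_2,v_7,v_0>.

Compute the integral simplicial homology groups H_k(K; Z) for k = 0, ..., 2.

H_0 = Z,  H_1 = Z^2,  H_2 = Z.

Order the vertices as v_0 < v_1 < v_2 < v_3 < v_4 < v_5 < v_6 < v_7 < v_8. Listing each simplex with vertices in this order, K has dimension 2 with simplices:

  0-simplices (9): [v_0], [v_1], [v_2], [v_3], [v_4], [v_5], [v_6], [v_7], [v_8]
  1-simplices (27): (27 of them)
  2-simplices (18): (18 of them)

Hence C_0 ≅ Z^9, C_1 ≅ Z^27, C_2 ≅ Z^18.

∂_1: C_1 → C_0 is given by ∂[p,q] = [q] − [p]. For instance
  ∂[v_0,v_2] = [v_2] − [v_0].
The resulting 9×27 matrix has rank 8, and its Smith normal form has invariant factors (1,1,1,1,1,1,1,1).

∂_2: C_2 → C_1 acts by ∂[p,q,r] = [q,r] − [p,r] + [p,q]. For instance
  ∂[v_0,v_2,v_7] = [v_2,v_7] − [v_0,v_7] + [v_0,v_2],
  ∂[v_1,v_5,v_7] = [v_5,v_7] − [v_1,v_7] + [v_1,v_5].
As a 27×18 matrix over Z this has rank 17, with invariant factors (1,1,1,1,1,1,1,1,1,1,1,1,1,1,1,1,1).

Reading off H_k = ker ∂_k / im ∂_{k+1}:

  H_0: rank C_0 − rank ∂_1 = 9 − 8 = 1, and the invariant factors of ∂_1 are all 1, so H_0 = Z.
  H_1: rank ker ∂_1 − rank ∂_2 = (27 − 8) − 17 = 2, and the invariant factors of ∂_2 are all 1, so H_1 = Z^2.
  H_2: rank ker ∂_2 − rank ∂_3 = (18 − 17) − 0 = 1, and there is no ∂_3, so H_2 = Z.

As a check, the Euler characteristic is 9 − 27 + 18 = 0, which agrees with 1 − 2 + 1 = 0.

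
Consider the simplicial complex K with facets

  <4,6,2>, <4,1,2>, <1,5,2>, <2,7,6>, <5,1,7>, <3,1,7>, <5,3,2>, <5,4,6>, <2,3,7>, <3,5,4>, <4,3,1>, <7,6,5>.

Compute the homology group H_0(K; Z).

H_0 = Z.

Fix the vertex order 1 < 2 < 3 < 4 < 5 < 6 < 7 and write every simplex with vertices in increasing order. Then dim K = 2 and the simplices of K are:

  0-simplices (7): [1], [2], [3], [4], [5], [6], [7]
  1-simplices (18): [1,2], [1,3], [1,4], [1,5], [1,7], [2,3], [2,4], [2,5], [2,6], [2,7], [3,4], [3,5], [3,7], [4,5], [4,6], [5,6], [5,7], [6,7]
  2-simplices (12): [1,2,4], [1,2,5], [1,3,4], [1,3,7], [1,5,7], [2,3,5], [2,3,7], [2,4,6], [2,6,7], [3,4,5], [4,5,6], [5,6,7]

giving chain groups C_0 ≅ Z^7, C_1 ≅ Z^18, C_2 ≅ Z^12.

∂_1: C_1 → C_0 sends each edge [p,q] (with p < q) to q − p. For instance
  ∂[2,3] = [3] − [2].
This gives a 7×18 integer matrix of rank 6; reducing to Smith normal form yields diagonal entries (1,1,1,1,1,1).

∂_2: C_2 → C_1 maps a triangle to the signed sum of its edges. For instance
  ∂[1,3,4] = [3,4] − [1,4] + [1,3],
  ∂[2,4,6] = [4,6] − [2,6] + [2,4].
As a 18×12 matrix over Z this has rank 12, with invariant factors (1,1,1,1,1,1,1,1,1,1,1,2).

Now H_k = ker ∂_k / im ∂_{k+1}, so:

  H_0: rank C_0 − rank ∂_1 = 7 − 6 = 1, and the invariant factors of ∂_1 are all 1, so H_0 = Z.

(K is a triangulation of the real projective plane RP^2.)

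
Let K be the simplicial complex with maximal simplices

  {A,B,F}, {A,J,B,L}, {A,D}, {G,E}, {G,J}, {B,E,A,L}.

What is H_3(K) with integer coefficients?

H_3 = 0.

Fix the vertex order A < B < D < E < F < G < J < L and write every simplex with vertices in increasing order. Then dim K = 3 and the simplices of K are:

  0-simplices (8): A, B, D, E, F, G, J, L
  1-simplices (14): AB, AD, AE, AF, AJ, AL, BE, BF, BJ, BL, EG, EL, GJ, JL
  2-simplices (8): ABE, ABF, ABJ, ABL, AEL, AJL, BEL, BJL
  3-simplices (2): ABEL, ABJL

Hence C_0 ≅ Z^8, C_1 ≅ Z^14, C_2 ≅ Z^8, C_3 ≅ Z^2.

The boundary map ∂_1: C_1 → C_0 maps an edge to its endpoints' difference, ∂[p,q] = q − p. For instance
  ∂AB = B − A.
The resulting 8×14 matrix has rank 7, and its Smith normal form has invariant factors (1,1,1,1,1,1,1).

∂_2: C_2 → C_1 sends each 2-simplex [p,q,r] to [q,r] − [p,r] + [p,q]. For instance
  ∂BEL = EL − BL + BE,
  ∂BJL = JL − BL + BJ.
The 14×8 boundary matrix has rank 6 and Smith normal form diag(1,1,1,1,1,1).

∂_3: C_3 → C_2 sends each 3-simplex σ to the alternating sum Σ_i (−1)^i (σ with its i-th vertex removed). For instance
  ∂ABJL = BJL − AJL + ABL − ABJ,
  ∂ABEL = BEL − AEL + ABL − ABE.
This gives a 8×2 integer matrix of rank 2; reducing to Smith normal form yields diagonal entries (1,1).

Reading off H_k = ker ∂_k / im ∂_{k+1}:

  H_3: rank ker ∂_3 − rank ∂_4 = (2 − 2) − 0 = 0, and there is no ∂_4, so H_3 ≅ 0.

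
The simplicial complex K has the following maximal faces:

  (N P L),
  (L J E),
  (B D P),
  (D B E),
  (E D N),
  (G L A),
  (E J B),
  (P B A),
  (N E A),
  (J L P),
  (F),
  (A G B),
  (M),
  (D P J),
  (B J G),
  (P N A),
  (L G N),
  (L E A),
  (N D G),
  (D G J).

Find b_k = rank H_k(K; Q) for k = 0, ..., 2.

b_0 = 3, b_1 = 1, b_2 = 0.

Order the vertices as A < B < D < E < F < G < J < L < M < N < P. Listing each simplex with vertices in this order, K has dimension 2 with simplices:

  0-simplices (11): A, B, D, E, F, G, J, L, M, N, P
  1-simplices (27): AB, AE, AG, AL, AN, AP, BD, BE, BG, BJ, BP, DE, DG, DJ, DN, DP, EJ, EL, EN, GJ, GL, GN, JL, JP, LN, LP, NP
  2-simplices (18): ABG, ABP, AEL, AEN, AGL, ANP, BDE, BDP, BEJ, BGJ, DEN, DGJ, DGN, DJP, EJL, GLN, JLP, LNP

Hence C_0 ≅ Z^11, C_1 ≅ Z^27, C_2 ≅ Z^18.

Boundary ∂_1: C_1 → C_0 sends each edge [p,q] (with p < q) to q − p.
The resulting 11×27 matrix has rank 8, and its Smith normal form has invariant factors (1,1,1,1,1,1,1,1).

Boundary ∂_2: C_2 → C_1 sends each 2-simplex [p,q,r] to [q,r] − [p,r] + [p,q]. For instance
  ∂BGJ = GJ − BJ + BG,
  ∂ABG = BG − AG + AB.
This gives a 27×18 integer matrix of rank 18; reducing to Smith normal form yields diagonal entries (1,1,1,1,1,1,1,1,1,1,1,1,1,1,1,1,1,2).

From H_k ≅ ker(∂_k) / im(∂_{k+1}) we obtain:

  H_0: rank C_0 − rank ∂_1 = 11 − 8 = 3, and the invariant factors of ∂_1 are all 1, so H_0 ≅ Z^3.
  H_1: rank ker ∂_1 − rank ∂_2 = (27 − 8) − 18 = 1, and ∂_2 has invariant factor 2 > 1, so H_1 ≅ Z × Z/2.
  H_2: rank ker ∂_2 − rank ∂_3 = (18 − 18) − 0 = 0, and there is no ∂_3, so H_2 ≅ 0.

(K is a triangulation of the disjoint union of the Klein bottle and a set of 2 points.)

Hence the Betti numbers are b_0 = 3, b_1 = 1, b_2 = 0.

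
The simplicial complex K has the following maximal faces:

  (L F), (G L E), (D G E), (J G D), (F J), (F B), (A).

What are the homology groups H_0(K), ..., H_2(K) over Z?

H_0 = Z^2,  H_1 = Z,  H_2 = 0.

Order the vertices as A < B < D < E < F < G < J < L. Listing each simplex with vertices in this order, K has dimension 2 with simplices:

  0-simplices (8): A, B, D, E, F, G, J, L
  1-simplices (10): BF, DE, DG, DJ, EG, EL, FJ, FL, GJ, GL
  2-simplices (3): DEG, DGJ, EGL

giving chain groups C_0 ≅ Z^8, C_1 ≅ Z^10, C_2 ≅ Z^3.

∂_1: C_1 → C_0 maps an edge to its endpoints' difference, ∂[p,q] = q − p. For instance
  ∂DE = E − D.
The resulting 8×10 matrix has rank 6, and its Smith normal form has invariant factors (1,1,1,1,1,1).

Boundary ∂_2: C_2 → C_1 sends each 2-simplex [p,q,r] to [q,r] − [p,r] + [p,q]. For instance
  ∂EGL = GL − EL + EG,
  ∂DEG = EG − DG + DE.
As a 10×3 matrix over Z this has rank 3, with invariant factors (1,1,1).

Reading off H_k = ker ∂_k / im ∂_{k+1}:

  H_0: rank C_0 − rank ∂_1 = 8 − 6 = 2, and the invariant factors of ∂_1 are all 1, so H_0 = Z^2.
  H_1: rank ker ∂_1 − rank ∂_2 = (10 − 6) − 3 = 1, and the invariant factors of ∂_2 are all 1, so H_1 = Z.
  H_2: rank ker ∂_2 − rank ∂_3 = (3 − 3) − 0 = 0, and there is no ∂_3, so H_2 = 0.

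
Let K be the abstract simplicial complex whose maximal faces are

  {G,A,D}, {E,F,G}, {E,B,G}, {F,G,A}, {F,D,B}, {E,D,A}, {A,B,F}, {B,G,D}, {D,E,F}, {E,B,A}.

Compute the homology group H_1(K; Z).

H_1 = Z/2Z.

K has 6 vertices, 15 edges, 10 triangles.
rank ∂_1 = 5, rank ∂_2 = 10 ⇒ b_1 = 15 − 5 − 10 = 0; ∂_2 has invariant factor(s) [2] giving torsion. So H_1 ≅ Z/2Z.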